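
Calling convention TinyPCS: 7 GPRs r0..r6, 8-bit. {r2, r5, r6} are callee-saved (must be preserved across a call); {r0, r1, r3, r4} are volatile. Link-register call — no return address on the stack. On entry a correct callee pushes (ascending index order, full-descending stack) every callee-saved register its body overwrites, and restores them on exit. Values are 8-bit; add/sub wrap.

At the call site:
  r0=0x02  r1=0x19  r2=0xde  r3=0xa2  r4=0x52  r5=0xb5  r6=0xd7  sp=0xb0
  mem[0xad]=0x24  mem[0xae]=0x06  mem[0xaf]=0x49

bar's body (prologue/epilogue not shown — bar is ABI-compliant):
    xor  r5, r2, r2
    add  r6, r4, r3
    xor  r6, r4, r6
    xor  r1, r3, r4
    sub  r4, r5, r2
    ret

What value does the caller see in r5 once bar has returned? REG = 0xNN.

REG = 0xb5

prologue: push r5 -> mem[0xaf]=0xb5, sp=0xaf
prologue: push r6 -> mem[0xae]=0xd7, sp=0xae
body[0] xor  r5, r2, r2 -> r5=0x00
body[1] add  r6, r4, r3 -> r6=0xf4
body[2] xor  r6, r4, r6 -> r6=0xa6
body[3] xor  r1, r3, r4 -> r1=0xf0
body[4] sub  r4, r5, r2 -> r4=0x22
epilogue: pop r6=0xd7, sp=0xaf
epilogue: pop r5=0xb5, sp=0xb0
r5 is callee-saved -> restored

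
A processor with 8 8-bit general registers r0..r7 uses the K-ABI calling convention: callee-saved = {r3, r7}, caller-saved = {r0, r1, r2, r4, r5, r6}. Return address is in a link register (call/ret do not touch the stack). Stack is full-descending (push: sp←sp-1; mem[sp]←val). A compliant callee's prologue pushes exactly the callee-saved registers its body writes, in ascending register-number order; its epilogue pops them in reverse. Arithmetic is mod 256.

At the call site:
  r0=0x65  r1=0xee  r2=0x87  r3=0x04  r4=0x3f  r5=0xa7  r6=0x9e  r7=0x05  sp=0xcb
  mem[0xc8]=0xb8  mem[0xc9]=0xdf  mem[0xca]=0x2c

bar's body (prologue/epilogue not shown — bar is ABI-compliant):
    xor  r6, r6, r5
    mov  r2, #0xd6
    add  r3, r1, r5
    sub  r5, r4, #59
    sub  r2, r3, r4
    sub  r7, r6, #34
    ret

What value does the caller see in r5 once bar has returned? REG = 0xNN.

prologue: push r3 → mem[0xca]=0x04, sp=0xca
prologue: push r7 → mem[0xc9]=0x05, sp=0xc9
body[0] xor  r6, r6, r5 → r6=0x39
body[1] mov  r2, #0xd6 → r2=0xd6
body[2] add  r3, r1, r5 → r3=0x95
body[3] sub  r5, r4, #59 → r5=0x04
body[4] sub  r2, r3, r4 → r2=0x56
body[5] sub  r7, r6, #34 → r7=0x17
epilogue: pop r7=0x05, sp=0xca
epilogue: pop r3=0x04, sp=0xcb
r5 is caller-saved → body value

REG = 0x04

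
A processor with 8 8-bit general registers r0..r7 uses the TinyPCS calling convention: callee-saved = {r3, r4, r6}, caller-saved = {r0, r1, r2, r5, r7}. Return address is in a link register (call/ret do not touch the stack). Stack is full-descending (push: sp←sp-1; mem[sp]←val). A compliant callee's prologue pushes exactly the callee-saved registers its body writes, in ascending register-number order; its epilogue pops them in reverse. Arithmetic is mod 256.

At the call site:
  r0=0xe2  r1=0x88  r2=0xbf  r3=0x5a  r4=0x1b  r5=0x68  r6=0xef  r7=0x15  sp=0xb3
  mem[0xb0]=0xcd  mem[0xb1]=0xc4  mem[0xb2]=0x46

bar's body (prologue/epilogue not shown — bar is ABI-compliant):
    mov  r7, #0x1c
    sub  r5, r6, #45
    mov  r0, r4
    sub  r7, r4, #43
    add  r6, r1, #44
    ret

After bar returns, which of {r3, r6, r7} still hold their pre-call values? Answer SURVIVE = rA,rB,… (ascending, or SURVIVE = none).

SURVIVE = r3,r6

prologue: push r6 → mem[0xb2]=0xef, sp=0xb2
body[0] mov  r7, #0x1c → r7=0x1c
body[1] sub  r5, r6, #45 → r5=0xc2
body[2] mov  r0, r4 → r0=0x1b
body[3] sub  r7, r4, #43 → r7=0xf0
body[4] add  r6, r1, #44 → r6=0xb4
epilogue: pop r6=0xef, sp=0xb3
r3: callee-saved, written=False
r6: callee-saved, written=True
r7: caller-saved, written=True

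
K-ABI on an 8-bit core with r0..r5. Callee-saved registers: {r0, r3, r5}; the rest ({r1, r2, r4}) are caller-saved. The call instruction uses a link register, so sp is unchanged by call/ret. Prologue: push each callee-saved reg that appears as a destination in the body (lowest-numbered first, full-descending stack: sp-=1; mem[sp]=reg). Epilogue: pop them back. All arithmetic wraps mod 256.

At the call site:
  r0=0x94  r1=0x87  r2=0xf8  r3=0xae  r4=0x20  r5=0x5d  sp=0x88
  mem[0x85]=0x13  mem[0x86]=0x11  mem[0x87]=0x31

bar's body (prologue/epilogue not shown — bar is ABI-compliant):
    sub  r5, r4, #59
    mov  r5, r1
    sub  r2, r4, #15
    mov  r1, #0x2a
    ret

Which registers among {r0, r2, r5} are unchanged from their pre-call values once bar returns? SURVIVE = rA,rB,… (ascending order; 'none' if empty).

SURVIVE = r0,r5

prologue: push r5 -> mem[0x87]=0x5d, sp=0x87
body[0] sub  r5, r4, #59 -> r5=0xe5
body[1] mov  r5, r1 -> r5=0x87
body[2] sub  r2, r4, #15 -> r2=0x11
body[3] mov  r1, #0x2a -> r1=0x2a
epilogue: pop r5=0x5d, sp=0x88
r0: callee-saved, written=False
r2: caller-saved, written=True
r5: callee-saved, written=True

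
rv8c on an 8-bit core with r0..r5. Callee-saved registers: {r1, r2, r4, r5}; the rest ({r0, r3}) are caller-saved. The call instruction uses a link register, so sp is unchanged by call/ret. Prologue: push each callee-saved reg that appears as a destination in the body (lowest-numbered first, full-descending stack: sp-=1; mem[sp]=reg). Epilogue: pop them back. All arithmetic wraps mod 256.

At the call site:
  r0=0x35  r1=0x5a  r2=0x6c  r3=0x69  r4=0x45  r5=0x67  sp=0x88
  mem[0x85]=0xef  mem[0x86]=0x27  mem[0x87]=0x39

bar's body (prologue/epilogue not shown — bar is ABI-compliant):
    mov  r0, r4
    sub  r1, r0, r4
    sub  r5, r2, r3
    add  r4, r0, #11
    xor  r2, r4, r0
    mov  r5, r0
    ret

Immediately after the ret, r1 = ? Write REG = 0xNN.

REG = 0x5a

prologue: push r1 -> mem[0x87]=0x5a, sp=0x87
prologue: push r2 -> mem[0x86]=0x6c, sp=0x86
prologue: push r4 -> mem[0x85]=0x45, sp=0x85
prologue: push r5 -> mem[0x84]=0x67, sp=0x84
body[0] mov  r0, r4 -> r0=0x45
body[1] sub  r1, r0, r4 -> r1=0x00
body[2] sub  r5, r2, r3 -> r5=0x03
body[3] add  r4, r0, #11 -> r4=0x50
body[4] xor  r2, r4, r0 -> r2=0x15
body[5] mov  r5, r0 -> r5=0x45
epilogue: pop r5=0x67, sp=0x85
epilogue: pop r4=0x45, sp=0x86
epilogue: pop r2=0x6c, sp=0x87
epilogue: pop r1=0x5a, sp=0x88
r1 is callee-saved -> restored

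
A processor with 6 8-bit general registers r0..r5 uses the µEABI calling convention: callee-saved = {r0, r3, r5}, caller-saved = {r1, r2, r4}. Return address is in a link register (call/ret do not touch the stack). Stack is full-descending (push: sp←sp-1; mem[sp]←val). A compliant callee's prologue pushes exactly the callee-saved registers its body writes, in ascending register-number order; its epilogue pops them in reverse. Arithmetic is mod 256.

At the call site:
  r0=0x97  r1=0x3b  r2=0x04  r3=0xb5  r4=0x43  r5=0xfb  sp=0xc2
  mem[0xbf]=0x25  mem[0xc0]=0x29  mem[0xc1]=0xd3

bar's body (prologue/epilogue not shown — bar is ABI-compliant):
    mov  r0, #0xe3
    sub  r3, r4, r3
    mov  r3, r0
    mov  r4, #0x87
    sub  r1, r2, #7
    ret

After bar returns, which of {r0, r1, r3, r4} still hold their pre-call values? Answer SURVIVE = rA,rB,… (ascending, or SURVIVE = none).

prologue: push r0 → mem[0xc1]=0x97, sp=0xc1
prologue: push r3 → mem[0xc0]=0xb5, sp=0xc0
body[0] mov  r0, #0xe3 → r0=0xe3
body[1] sub  r3, r4, r3 → r3=0x8e
body[2] mov  r3, r0 → r3=0xe3
body[3] mov  r4, #0x87 → r4=0x87
body[4] sub  r1, r2, #7 → r1=0xfd
epilogue: pop r3=0xb5, sp=0xc1
epilogue: pop r0=0x97, sp=0xc2
r0: callee-saved, written=True
r1: caller-saved, written=True
r3: callee-saved, written=True
r4: caller-saved, written=True

SURVIVE = r0,r3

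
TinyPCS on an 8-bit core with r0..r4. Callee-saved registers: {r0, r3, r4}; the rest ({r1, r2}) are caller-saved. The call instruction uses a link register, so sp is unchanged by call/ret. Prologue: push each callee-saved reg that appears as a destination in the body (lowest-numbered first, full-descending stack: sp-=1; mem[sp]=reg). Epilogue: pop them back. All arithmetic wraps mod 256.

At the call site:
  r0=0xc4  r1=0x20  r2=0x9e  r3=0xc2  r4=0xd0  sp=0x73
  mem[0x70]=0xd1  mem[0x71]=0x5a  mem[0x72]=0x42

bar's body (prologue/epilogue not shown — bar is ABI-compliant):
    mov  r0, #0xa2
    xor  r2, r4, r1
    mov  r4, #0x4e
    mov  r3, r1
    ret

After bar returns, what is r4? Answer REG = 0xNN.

prologue: push r0 → mem[0x72]=0xc4, sp=0x72
prologue: push r3 → mem[0x71]=0xc2, sp=0x71
prologue: push r4 → mem[0x70]=0xd0, sp=0x70
body[0] mov  r0, #0xa2 → r0=0xa2
body[1] xor  r2, r4, r1 → r2=0xf0
body[2] mov  r4, #0x4e → r4=0x4e
body[3] mov  r3, r1 → r3=0x20
epilogue: pop r4=0xd0, sp=0x71
epilogue: pop r3=0xc2, sp=0x72
epilogue: pop r0=0xc4, sp=0x73
r4 is callee-saved → restored

REG = 0xd0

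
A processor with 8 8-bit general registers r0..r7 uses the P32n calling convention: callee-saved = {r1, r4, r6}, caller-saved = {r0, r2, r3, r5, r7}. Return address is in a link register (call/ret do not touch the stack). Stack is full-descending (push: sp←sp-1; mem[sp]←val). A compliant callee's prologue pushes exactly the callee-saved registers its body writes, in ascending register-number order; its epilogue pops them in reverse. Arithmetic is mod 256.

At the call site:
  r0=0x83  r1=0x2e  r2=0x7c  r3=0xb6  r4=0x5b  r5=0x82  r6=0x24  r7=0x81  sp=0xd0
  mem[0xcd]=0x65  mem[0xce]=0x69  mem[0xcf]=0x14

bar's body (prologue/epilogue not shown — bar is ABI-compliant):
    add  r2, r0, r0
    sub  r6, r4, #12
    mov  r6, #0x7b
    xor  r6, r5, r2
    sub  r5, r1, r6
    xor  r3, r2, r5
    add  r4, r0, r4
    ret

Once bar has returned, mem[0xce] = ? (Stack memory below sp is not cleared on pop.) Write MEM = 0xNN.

prologue: push r4 → mem[0xcf]=0x5b, sp=0xcf
prologue: push r6 → mem[0xce]=0x24, sp=0xce
body[0] add  r2, r0, r0 → r2=0x06
body[1] sub  r6, r4, #12 → r6=0x4f
body[2] mov  r6, #0x7b → r6=0x7b
body[3] xor  r6, r5, r2 → r6=0x84
body[4] sub  r5, r1, r6 → r5=0xaa
body[5] xor  r3, r2, r5 → r3=0xac
body[6] add  r4, r0, r4 → r4=0xde
epilogue: pop r6=0x24, sp=0xcf
epilogue: pop r4=0x5b, sp=0xd0
prologue pushed ['r4', 'r6'] at ['0xcf', '0xce']

MEM = 0x24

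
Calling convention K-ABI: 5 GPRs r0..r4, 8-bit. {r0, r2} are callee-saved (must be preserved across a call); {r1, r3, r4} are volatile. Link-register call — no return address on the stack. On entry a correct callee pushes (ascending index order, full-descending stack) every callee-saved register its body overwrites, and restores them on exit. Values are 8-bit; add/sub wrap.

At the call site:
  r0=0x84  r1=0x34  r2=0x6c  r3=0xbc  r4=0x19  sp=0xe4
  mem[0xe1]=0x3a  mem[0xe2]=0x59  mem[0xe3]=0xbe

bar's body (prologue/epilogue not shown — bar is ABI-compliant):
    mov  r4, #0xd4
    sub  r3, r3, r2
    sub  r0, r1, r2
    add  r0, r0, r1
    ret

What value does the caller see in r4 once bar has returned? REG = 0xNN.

REG = 0xd4

prologue: push r0 → mem[0xe3]=0x84, sp=0xe3
body[0] mov  r4, #0xd4 → r4=0xd4
body[1] sub  r3, r3, r2 → r3=0x50
body[2] sub  r0, r1, r2 → r0=0xc8
body[3] add  r0, r0, r1 → r0=0xfc
epilogue: pop r0=0x84, sp=0xe4
r4 is caller-saved → body value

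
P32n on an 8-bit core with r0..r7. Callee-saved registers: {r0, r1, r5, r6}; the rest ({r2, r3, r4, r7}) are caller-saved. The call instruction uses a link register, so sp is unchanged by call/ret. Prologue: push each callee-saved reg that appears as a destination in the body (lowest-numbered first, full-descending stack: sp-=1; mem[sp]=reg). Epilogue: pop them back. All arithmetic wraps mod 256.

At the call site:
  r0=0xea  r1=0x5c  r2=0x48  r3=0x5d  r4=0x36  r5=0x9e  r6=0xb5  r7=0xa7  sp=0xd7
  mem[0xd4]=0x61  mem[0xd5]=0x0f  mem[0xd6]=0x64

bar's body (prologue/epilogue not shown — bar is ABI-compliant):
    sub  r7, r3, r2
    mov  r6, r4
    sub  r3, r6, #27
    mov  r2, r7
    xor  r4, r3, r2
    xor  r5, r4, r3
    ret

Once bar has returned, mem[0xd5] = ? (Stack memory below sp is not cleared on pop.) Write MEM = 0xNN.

prologue: push r5 -> mem[0xd6]=0x9e, sp=0xd6
prologue: push r6 -> mem[0xd5]=0xb5, sp=0xd5
body[0] sub  r7, r3, r2 -> r7=0x15
body[1] mov  r6, r4 -> r6=0x36
body[2] sub  r3, r6, #27 -> r3=0x1b
body[3] mov  r2, r7 -> r2=0x15
body[4] xor  r4, r3, r2 -> r4=0x0e
body[5] xor  r5, r4, r3 -> r5=0x15
epilogue: pop r6=0xb5, sp=0xd6
epilogue: pop r5=0x9e, sp=0xd7
prologue pushed ['r5', 'r6'] at ['0xd6', '0xd5']

MEM = 0xb5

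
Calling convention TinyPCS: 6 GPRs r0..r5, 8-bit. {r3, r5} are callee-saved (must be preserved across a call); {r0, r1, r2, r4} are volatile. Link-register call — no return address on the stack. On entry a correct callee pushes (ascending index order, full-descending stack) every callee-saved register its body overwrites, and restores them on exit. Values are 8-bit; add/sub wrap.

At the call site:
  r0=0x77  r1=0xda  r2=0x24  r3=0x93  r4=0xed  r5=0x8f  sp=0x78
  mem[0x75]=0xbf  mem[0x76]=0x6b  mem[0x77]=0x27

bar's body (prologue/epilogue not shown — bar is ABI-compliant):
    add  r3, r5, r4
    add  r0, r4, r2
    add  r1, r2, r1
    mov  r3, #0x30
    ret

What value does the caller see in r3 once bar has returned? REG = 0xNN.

REG = 0x93

prologue: push r3 → mem[0x77]=0x93, sp=0x77
body[0] add  r3, r5, r4 → r3=0x7c
body[1] add  r0, r4, r2 → r0=0x11
body[2] add  r1, r2, r1 → r1=0xfe
body[3] mov  r3, #0x30 → r3=0x30
epilogue: pop r3=0x93, sp=0x78
r3 is callee-saved → restored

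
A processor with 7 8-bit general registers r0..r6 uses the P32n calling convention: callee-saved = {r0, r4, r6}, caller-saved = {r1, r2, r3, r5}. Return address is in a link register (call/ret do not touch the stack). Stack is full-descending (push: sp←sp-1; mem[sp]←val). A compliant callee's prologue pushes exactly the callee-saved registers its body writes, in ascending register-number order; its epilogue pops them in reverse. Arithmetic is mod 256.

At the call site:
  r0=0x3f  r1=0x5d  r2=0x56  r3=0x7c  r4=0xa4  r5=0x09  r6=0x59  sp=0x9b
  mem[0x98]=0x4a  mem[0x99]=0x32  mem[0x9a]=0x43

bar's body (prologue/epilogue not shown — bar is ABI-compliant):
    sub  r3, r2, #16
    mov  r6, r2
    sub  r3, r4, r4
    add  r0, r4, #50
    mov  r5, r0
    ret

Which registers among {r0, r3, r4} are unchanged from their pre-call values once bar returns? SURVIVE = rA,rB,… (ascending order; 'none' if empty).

prologue: push r0 → mem[0x9a]=0x3f, sp=0x9a
prologue: push r6 → mem[0x99]=0x59, sp=0x99
body[0] sub  r3, r2, #16 → r3=0x46
body[1] mov  r6, r2 → r6=0x56
body[2] sub  r3, r4, r4 → r3=0x00
body[3] add  r0, r4, #50 → r0=0xd6
body[4] mov  r5, r0 → r5=0xd6
epilogue: pop r6=0x59, sp=0x9a
epilogue: pop r0=0x3f, sp=0x9b
r0: callee-saved, written=True
r3: caller-saved, written=True
r4: callee-saved, written=False

SURVIVE = r0,r4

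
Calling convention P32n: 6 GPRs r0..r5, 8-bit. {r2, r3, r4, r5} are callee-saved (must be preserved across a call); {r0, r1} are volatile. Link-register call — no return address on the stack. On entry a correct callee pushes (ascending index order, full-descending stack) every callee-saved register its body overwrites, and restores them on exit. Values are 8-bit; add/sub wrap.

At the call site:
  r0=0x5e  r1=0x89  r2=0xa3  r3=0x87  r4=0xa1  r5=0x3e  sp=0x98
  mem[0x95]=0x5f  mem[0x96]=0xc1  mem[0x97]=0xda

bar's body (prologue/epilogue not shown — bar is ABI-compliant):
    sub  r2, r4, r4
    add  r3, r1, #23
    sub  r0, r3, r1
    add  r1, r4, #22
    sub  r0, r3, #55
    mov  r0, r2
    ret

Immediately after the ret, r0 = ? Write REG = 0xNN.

prologue: push r2 -> mem[0x97]=0xa3, sp=0x97
prologue: push r3 -> mem[0x96]=0x87, sp=0x96
body[0] sub  r2, r4, r4 -> r2=0x00
body[1] add  r3, r1, #23 -> r3=0xa0
body[2] sub  r0, r3, r1 -> r0=0x17
body[3] add  r1, r4, #22 -> r1=0xb7
body[4] sub  r0, r3, #55 -> r0=0x69
body[5] mov  r0, r2 -> r0=0x00
epilogue: pop r3=0x87, sp=0x97
epilogue: pop r2=0xa3, sp=0x98
r0 is caller-saved -> body value

REG = 0x00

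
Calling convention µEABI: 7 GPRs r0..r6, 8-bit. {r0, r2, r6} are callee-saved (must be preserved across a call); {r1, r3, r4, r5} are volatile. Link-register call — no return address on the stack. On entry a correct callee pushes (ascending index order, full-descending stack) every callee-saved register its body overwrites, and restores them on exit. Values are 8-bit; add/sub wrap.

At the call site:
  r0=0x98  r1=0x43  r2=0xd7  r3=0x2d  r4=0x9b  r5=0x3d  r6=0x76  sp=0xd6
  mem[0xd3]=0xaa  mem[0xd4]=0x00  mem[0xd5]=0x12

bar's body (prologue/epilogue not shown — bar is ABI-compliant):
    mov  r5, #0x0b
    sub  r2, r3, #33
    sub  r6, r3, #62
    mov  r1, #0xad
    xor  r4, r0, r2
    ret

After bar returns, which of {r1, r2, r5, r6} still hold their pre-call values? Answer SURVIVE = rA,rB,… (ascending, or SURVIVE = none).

prologue: push r2 → mem[0xd5]=0xd7, sp=0xd5
prologue: push r6 → mem[0xd4]=0x76, sp=0xd4
body[0] mov  r5, #0x0b → r5=0x0b
body[1] sub  r2, r3, #33 → r2=0x0c
body[2] sub  r6, r3, #62 → r6=0xef
body[3] mov  r1, #0xad → r1=0xad
body[4] xor  r4, r0, r2 → r4=0x94
epilogue: pop r6=0x76, sp=0xd5
epilogue: pop r2=0xd7, sp=0xd6
r1: caller-saved, written=True
r2: callee-saved, written=True
r5: caller-saved, written=True
r6: callee-saved, written=True

SURVIVE = r2,r6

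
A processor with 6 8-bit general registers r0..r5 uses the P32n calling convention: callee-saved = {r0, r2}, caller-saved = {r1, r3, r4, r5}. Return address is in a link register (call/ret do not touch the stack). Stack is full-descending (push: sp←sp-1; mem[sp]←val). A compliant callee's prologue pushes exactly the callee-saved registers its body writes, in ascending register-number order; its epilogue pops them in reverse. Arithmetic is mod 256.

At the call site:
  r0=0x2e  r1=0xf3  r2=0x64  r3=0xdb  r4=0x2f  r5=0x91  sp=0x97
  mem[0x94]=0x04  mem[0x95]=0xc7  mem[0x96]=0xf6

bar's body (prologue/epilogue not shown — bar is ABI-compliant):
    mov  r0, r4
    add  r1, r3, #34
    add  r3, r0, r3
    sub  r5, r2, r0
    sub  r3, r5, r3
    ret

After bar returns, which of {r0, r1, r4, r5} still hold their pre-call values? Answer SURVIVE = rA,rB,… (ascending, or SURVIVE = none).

SURVIVE = r0,r4

prologue: push r0 → mem[0x96]=0x2e, sp=0x96
body[0] mov  r0, r4 → r0=0x2f
body[1] add  r1, r3, #34 → r1=0xfd
body[2] add  r3, r0, r3 → r3=0x0a
body[3] sub  r5, r2, r0 → r5=0x35
body[4] sub  r3, r5, r3 → r3=0x2b
epilogue: pop r0=0x2e, sp=0x97
r0: callee-saved, written=True
r1: caller-saved, written=True
r4: caller-saved, written=False
r5: caller-saved, written=True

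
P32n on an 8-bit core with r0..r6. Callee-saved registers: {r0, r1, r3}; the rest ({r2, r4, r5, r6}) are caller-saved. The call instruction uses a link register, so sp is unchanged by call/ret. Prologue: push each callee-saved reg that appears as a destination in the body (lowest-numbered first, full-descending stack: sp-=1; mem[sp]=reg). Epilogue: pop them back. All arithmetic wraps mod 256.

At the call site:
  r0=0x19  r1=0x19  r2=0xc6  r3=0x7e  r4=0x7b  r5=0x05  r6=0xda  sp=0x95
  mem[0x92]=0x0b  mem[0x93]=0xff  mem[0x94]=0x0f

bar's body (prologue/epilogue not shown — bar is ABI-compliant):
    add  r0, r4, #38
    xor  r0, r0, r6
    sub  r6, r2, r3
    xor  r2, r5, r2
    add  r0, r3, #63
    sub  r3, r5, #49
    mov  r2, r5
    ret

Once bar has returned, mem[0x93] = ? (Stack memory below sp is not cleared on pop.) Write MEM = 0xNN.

prologue: push r0 -> mem[0x94]=0x19, sp=0x94
prologue: push r3 -> mem[0x93]=0x7e, sp=0x93
body[0] add  r0, r4, #38 -> r0=0xa1
body[1] xor  r0, r0, r6 -> r0=0x7b
body[2] sub  r6, r2, r3 -> r6=0x48
body[3] xor  r2, r5, r2 -> r2=0xc3
body[4] add  r0, r3, #63 -> r0=0xbd
body[5] sub  r3, r5, #49 -> r3=0xd4
body[6] mov  r2, r5 -> r2=0x05
epilogue: pop r3=0x7e, sp=0x94
epilogue: pop r0=0x19, sp=0x95
prologue pushed ['r0', 'r3'] at ['0x94', '0x93']

MEM = 0x7e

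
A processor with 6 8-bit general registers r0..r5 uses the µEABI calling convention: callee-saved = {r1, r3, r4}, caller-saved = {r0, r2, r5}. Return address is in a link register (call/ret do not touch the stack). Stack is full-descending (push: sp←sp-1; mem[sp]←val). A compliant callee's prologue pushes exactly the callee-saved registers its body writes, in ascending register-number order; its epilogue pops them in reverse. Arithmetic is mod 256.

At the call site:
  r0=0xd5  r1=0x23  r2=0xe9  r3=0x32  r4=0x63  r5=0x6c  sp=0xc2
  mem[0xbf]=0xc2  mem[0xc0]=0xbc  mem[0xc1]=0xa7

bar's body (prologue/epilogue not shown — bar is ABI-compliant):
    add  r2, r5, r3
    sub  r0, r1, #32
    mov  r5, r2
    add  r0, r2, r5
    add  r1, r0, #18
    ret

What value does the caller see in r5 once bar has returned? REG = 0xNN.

REG = 0x9e

prologue: push r1 -> mem[0xc1]=0x23, sp=0xc1
body[0] add  r2, r5, r3 -> r2=0x9e
body[1] sub  r0, r1, #32 -> r0=0x03
body[2] mov  r5, r2 -> r5=0x9e
body[3] add  r0, r2, r5 -> r0=0x3c
body[4] add  r1, r0, #18 -> r1=0x4e
epilogue: pop r1=0x23, sp=0xc2
r5 is caller-saved -> body value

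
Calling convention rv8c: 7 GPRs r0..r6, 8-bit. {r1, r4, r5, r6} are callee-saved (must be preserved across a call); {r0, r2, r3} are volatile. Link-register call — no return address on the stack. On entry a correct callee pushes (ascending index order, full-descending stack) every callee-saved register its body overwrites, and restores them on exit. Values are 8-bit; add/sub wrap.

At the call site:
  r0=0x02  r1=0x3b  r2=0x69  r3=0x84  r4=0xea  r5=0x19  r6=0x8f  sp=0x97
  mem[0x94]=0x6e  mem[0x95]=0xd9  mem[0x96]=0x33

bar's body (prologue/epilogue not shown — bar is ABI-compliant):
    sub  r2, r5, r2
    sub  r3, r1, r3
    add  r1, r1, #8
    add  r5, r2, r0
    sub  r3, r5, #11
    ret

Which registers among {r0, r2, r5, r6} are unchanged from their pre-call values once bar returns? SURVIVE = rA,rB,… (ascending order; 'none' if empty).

prologue: push r1 → mem[0x96]=0x3b, sp=0x96
prologue: push r5 → mem[0x95]=0x19, sp=0x95
body[0] sub  r2, r5, r2 → r2=0xb0
body[1] sub  r3, r1, r3 → r3=0xb7
body[2] add  r1, r1, #8 → r1=0x43
body[3] add  r5, r2, r0 → r5=0xb2
body[4] sub  r3, r5, #11 → r3=0xa7
epilogue: pop r5=0x19, sp=0x96
epilogue: pop r1=0x3b, sp=0x97
r0: caller-saved, written=False
r2: caller-saved, written=True
r5: callee-saved, written=True
r6: callee-saved, written=False

SURVIVE = r0,r5,r6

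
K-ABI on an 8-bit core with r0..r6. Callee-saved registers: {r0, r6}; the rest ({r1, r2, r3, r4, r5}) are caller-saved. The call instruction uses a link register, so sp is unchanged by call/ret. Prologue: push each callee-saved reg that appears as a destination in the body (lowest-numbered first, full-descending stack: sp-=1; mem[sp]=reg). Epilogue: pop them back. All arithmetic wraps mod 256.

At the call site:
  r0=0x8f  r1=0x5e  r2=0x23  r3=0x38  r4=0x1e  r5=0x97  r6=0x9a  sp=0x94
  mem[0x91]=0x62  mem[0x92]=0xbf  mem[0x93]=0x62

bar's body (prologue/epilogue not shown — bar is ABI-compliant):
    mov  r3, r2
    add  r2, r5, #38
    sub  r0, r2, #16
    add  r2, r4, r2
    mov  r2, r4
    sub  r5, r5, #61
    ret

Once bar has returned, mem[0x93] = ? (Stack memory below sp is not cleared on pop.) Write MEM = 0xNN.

MEM = 0x8f

prologue: push r0 → mem[0x93]=0x8f, sp=0x93
body[0] mov  r3, r2 → r3=0x23
body[1] add  r2, r5, #38 → r2=0xbd
body[2] sub  r0, r2, #16 → r0=0xad
body[3] add  r2, r4, r2 → r2=0xdb
body[4] mov  r2, r4 → r2=0x1e
body[5] sub  r5, r5, #61 → r5=0x5a
epilogue: pop r0=0x8f, sp=0x94
prologue pushed ['r0'] at ['0x93']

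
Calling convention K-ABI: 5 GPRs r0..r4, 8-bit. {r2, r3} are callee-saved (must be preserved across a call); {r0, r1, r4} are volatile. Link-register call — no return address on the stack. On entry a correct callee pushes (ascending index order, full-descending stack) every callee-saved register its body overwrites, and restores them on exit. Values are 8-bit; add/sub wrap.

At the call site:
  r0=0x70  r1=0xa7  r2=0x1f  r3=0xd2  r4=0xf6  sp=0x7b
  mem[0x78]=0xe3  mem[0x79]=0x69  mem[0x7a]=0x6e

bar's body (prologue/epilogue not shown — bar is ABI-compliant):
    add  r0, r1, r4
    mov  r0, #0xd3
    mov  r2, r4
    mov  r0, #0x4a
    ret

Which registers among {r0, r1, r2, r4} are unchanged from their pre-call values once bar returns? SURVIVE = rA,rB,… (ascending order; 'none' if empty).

prologue: push r2 → mem[0x7a]=0x1f, sp=0x7a
body[0] add  r0, r1, r4 → r0=0x9d
body[1] mov  r0, #0xd3 → r0=0xd3
body[2] mov  r2, r4 → r2=0xf6
body[3] mov  r0, #0x4a → r0=0x4a
epilogue: pop r2=0x1f, sp=0x7b
r0: caller-saved, written=True
r1: caller-saved, written=False
r2: callee-saved, written=True
r4: caller-saved, written=False

SURVIVE = r1,r2,r4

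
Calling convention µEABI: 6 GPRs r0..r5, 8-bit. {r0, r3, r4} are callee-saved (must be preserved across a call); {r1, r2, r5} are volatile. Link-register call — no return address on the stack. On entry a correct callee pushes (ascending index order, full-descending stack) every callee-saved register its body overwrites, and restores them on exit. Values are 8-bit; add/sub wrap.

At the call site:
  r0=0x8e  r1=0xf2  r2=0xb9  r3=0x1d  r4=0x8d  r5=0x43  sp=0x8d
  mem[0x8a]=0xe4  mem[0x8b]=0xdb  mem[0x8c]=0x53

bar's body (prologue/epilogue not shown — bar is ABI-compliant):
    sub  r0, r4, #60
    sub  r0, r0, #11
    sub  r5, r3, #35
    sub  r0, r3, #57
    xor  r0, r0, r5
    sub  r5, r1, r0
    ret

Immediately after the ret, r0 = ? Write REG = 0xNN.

REG = 0x8e

prologue: push r0 → mem[0x8c]=0x8e, sp=0x8c
body[0] sub  r0, r4, #60 → r0=0x51
body[1] sub  r0, r0, #11 → r0=0x46
body[2] sub  r5, r3, #35 → r5=0xfa
body[3] sub  r0, r3, #57 → r0=0xe4
body[4] xor  r0, r0, r5 → r0=0x1e
body[5] sub  r5, r1, r0 → r5=0xd4
epilogue: pop r0=0x8e, sp=0x8d
r0 is callee-saved → restored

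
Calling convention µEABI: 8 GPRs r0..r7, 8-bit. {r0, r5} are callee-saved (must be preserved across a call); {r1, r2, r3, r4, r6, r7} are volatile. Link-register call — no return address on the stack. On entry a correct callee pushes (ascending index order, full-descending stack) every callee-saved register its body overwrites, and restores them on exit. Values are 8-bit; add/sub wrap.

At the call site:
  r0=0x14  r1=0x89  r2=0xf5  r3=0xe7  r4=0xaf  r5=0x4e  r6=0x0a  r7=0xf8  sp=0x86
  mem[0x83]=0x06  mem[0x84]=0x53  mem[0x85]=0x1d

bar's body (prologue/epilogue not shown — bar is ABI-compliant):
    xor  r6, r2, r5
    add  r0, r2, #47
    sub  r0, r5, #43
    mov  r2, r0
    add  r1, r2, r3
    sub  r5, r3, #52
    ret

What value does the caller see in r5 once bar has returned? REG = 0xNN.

REG = 0x4e

prologue: push r0 -> mem[0x85]=0x14, sp=0x85
prologue: push r5 -> mem[0x84]=0x4e, sp=0x84
body[0] xor  r6, r2, r5 -> r6=0xbb
body[1] add  r0, r2, #47 -> r0=0x24
body[2] sub  r0, r5, #43 -> r0=0x23
body[3] mov  r2, r0 -> r2=0x23
body[4] add  r1, r2, r3 -> r1=0x0a
body[5] sub  r5, r3, #52 -> r5=0xb3
epilogue: pop r5=0x4e, sp=0x85
epilogue: pop r0=0x14, sp=0x86
r5 is callee-saved -> restored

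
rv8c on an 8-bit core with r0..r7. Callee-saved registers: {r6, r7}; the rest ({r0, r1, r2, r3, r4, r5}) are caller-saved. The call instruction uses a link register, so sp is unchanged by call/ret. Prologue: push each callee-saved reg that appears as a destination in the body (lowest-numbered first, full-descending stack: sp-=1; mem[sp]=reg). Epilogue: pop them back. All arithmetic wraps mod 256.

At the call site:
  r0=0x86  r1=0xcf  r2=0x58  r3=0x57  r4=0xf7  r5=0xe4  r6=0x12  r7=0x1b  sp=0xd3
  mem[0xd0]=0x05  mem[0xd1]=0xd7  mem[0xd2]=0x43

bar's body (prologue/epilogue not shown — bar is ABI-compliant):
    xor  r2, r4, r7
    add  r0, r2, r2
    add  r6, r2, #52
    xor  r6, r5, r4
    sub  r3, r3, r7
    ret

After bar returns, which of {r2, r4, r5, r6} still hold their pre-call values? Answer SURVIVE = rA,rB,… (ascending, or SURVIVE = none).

prologue: push r6 → mem[0xd2]=0x12, sp=0xd2
body[0] xor  r2, r4, r7 → r2=0xec
body[1] add  r0, r2, r2 → r0=0xd8
body[2] add  r6, r2, #52 → r6=0x20
body[3] xor  r6, r5, r4 → r6=0x13
body[4] sub  r3, r3, r7 → r3=0x3c
epilogue: pop r6=0x12, sp=0xd3
r2: caller-saved, written=True
r4: caller-saved, written=False
r5: caller-saved, written=False
r6: callee-saved, written=True

SURVIVE = r4,r5,r6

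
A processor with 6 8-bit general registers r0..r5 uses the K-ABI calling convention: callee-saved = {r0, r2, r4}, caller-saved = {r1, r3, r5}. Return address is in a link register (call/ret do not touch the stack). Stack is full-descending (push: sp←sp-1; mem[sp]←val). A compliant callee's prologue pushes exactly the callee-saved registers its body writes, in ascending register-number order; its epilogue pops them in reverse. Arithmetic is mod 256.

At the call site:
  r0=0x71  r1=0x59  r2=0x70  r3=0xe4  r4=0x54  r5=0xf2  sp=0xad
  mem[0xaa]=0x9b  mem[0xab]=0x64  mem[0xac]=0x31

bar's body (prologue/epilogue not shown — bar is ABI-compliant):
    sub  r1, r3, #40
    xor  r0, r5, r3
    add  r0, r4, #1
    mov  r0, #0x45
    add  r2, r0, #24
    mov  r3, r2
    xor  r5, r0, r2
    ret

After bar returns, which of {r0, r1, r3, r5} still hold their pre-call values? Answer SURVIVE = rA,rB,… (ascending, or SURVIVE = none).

SURVIVE = r0

prologue: push r0 -> mem[0xac]=0x71, sp=0xac
prologue: push r2 -> mem[0xab]=0x70, sp=0xab
body[0] sub  r1, r3, #40 -> r1=0xbc
body[1] xor  r0, r5, r3 -> r0=0x16
body[2] add  r0, r4, #1 -> r0=0x55
body[3] mov  r0, #0x45 -> r0=0x45
body[4] add  r2, r0, #24 -> r2=0x5d
body[5] mov  r3, r2 -> r3=0x5d
body[6] xor  r5, r0, r2 -> r5=0x18
epilogue: pop r2=0x70, sp=0xac
epilogue: pop r0=0x71, sp=0xad
r0: callee-saved, written=True
r1: caller-saved, written=True
r3: caller-saved, written=True
r5: caller-saved, written=True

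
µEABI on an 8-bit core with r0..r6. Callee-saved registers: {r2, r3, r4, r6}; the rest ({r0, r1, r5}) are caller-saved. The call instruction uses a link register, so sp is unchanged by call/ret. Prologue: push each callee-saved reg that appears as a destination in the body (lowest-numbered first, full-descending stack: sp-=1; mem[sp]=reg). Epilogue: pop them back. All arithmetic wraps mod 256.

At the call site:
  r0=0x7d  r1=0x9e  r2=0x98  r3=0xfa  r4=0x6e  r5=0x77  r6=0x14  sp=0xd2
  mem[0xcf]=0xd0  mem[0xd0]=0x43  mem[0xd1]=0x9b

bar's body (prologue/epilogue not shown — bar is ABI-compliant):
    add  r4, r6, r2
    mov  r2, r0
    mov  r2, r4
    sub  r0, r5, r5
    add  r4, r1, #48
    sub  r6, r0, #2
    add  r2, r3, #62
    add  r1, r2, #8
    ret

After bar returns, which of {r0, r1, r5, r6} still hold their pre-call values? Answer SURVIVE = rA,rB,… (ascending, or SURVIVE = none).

SURVIVE = r5,r6

prologue: push r2 → mem[0xd1]=0x98, sp=0xd1
prologue: push r4 → mem[0xd0]=0x6e, sp=0xd0
prologue: push r6 → mem[0xcf]=0x14, sp=0xcf
body[0] add  r4, r6, r2 → r4=0xac
body[1] mov  r2, r0 → r2=0x7d
body[2] mov  r2, r4 → r2=0xac
body[3] sub  r0, r5, r5 → r0=0x00
body[4] add  r4, r1, #48 → r4=0xce
body[5] sub  r6, r0, #2 → r6=0xfe
body[6] add  r2, r3, #62 → r2=0x38
body[7] add  r1, r2, #8 → r1=0x40
epilogue: pop r6=0x14, sp=0xd0
epilogue: pop r4=0x6e, sp=0xd1
epilogue: pop r2=0x98, sp=0xd2
r0: caller-saved, written=True
r1: caller-saved, written=True
r5: caller-saved, written=False
r6: callee-saved, written=True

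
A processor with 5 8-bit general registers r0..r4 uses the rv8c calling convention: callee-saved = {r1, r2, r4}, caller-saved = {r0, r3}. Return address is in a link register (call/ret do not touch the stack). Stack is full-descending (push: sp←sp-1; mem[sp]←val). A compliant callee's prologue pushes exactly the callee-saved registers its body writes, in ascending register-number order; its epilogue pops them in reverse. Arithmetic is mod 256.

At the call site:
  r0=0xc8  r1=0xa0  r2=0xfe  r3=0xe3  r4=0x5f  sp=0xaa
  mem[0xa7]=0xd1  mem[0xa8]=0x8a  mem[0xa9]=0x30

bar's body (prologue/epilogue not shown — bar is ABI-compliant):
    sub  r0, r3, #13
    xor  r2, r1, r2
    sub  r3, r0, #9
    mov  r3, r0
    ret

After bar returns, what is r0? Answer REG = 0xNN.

REG = 0xd6

prologue: push r2 → mem[0xa9]=0xfe, sp=0xa9
body[0] sub  r0, r3, #13 → r0=0xd6
body[1] xor  r2, r1, r2 → r2=0x5e
body[2] sub  r3, r0, #9 → r3=0xcd
body[3] mov  r3, r0 → r3=0xd6
epilogue: pop r2=0xfe, sp=0xaa
r0 is caller-saved → body value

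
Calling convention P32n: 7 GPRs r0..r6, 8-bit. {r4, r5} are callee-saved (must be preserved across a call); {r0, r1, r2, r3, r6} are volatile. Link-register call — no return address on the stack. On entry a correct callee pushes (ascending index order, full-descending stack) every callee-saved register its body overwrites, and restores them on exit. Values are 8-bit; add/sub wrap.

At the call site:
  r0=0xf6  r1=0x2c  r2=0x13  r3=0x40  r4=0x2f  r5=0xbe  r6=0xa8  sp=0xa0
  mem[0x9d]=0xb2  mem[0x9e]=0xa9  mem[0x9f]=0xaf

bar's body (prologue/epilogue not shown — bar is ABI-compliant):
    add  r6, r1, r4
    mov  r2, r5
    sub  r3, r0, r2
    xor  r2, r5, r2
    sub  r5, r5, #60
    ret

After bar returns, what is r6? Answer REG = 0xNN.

REG = 0x5b

prologue: push r5 -> mem[0x9f]=0xbe, sp=0x9f
body[0] add  r6, r1, r4 -> r6=0x5b
body[1] mov  r2, r5 -> r2=0xbe
body[2] sub  r3, r0, r2 -> r3=0x38
body[3] xor  r2, r5, r2 -> r2=0x00
body[4] sub  r5, r5, #60 -> r5=0x82
epilogue: pop r5=0xbe, sp=0xa0
r6 is caller-saved -> body value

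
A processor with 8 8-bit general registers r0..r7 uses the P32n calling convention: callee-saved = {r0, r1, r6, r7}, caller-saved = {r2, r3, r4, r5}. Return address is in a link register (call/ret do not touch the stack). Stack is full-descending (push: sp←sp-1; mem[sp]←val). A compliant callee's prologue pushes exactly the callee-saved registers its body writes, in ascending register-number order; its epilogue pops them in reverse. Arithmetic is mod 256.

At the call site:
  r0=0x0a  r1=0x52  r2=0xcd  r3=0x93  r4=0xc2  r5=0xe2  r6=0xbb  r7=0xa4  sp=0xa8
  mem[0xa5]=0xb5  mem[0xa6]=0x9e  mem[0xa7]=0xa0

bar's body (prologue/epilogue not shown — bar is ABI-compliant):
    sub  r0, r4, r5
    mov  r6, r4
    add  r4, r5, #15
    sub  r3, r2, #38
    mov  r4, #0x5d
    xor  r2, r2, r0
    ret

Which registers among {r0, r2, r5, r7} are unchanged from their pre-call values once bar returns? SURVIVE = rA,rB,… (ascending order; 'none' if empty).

prologue: push r0 → mem[0xa7]=0x0a, sp=0xa7
prologue: push r6 → mem[0xa6]=0xbb, sp=0xa6
body[0] sub  r0, r4, r5 → r0=0xe0
body[1] mov  r6, r4 → r6=0xc2
body[2] add  r4, r5, #15 → r4=0xf1
body[3] sub  r3, r2, #38 → r3=0xa7
body[4] mov  r4, #0x5d → r4=0x5d
body[5] xor  r2, r2, r0 → r2=0x2d
epilogue: pop r6=0xbb, sp=0xa7
epilogue: pop r0=0x0a, sp=0xa8
r0: callee-saved, written=True
r2: caller-saved, written=True
r5: caller-saved, written=False
r7: callee-saved, written=False

SURVIVE = r0,r5,r7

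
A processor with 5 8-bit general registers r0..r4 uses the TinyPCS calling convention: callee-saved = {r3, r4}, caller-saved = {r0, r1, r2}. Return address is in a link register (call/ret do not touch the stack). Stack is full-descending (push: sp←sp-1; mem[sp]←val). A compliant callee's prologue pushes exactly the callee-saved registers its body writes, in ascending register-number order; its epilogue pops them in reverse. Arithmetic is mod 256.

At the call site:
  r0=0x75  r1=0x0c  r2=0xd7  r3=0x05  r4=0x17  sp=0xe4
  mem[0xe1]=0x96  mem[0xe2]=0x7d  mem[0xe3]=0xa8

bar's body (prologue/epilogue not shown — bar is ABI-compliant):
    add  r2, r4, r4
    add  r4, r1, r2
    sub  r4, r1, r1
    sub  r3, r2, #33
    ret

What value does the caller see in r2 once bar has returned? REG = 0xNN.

prologue: push r3 -> mem[0xe3]=0x05, sp=0xe3
prologue: push r4 -> mem[0xe2]=0x17, sp=0xe2
body[0] add  r2, r4, r4 -> r2=0x2e
body[1] add  r4, r1, r2 -> r4=0x3a
body[2] sub  r4, r1, r1 -> r4=0x00
body[3] sub  r3, r2, #33 -> r3=0x0d
epilogue: pop r4=0x17, sp=0xe3
epilogue: pop r3=0x05, sp=0xe4
r2 is caller-saved -> body value

REG = 0x2e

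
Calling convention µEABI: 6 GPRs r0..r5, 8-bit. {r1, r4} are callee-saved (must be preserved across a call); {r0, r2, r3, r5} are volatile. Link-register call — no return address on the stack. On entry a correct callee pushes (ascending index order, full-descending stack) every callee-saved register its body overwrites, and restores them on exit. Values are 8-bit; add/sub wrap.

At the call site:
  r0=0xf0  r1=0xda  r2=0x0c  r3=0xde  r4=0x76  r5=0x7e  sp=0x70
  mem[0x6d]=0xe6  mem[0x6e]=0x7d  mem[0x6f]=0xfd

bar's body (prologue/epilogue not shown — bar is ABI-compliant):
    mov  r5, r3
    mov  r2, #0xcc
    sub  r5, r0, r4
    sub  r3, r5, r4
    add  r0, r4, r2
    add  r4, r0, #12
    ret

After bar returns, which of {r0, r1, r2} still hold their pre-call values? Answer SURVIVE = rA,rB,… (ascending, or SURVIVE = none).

prologue: push r4 -> mem[0x6f]=0x76, sp=0x6f
body[0] mov  r5, r3 -> r5=0xde
body[1] mov  r2, #0xcc -> r2=0xcc
body[2] sub  r5, r0, r4 -> r5=0x7a
body[3] sub  r3, r5, r4 -> r3=0x04
body[4] add  r0, r4, r2 -> r0=0x42
body[5] add  r4, r0, #12 -> r4=0x4e
epilogue: pop r4=0x76, sp=0x70
r0: caller-saved, written=True
r1: callee-saved, written=False
r2: caller-saved, written=True

SURVIVE = r1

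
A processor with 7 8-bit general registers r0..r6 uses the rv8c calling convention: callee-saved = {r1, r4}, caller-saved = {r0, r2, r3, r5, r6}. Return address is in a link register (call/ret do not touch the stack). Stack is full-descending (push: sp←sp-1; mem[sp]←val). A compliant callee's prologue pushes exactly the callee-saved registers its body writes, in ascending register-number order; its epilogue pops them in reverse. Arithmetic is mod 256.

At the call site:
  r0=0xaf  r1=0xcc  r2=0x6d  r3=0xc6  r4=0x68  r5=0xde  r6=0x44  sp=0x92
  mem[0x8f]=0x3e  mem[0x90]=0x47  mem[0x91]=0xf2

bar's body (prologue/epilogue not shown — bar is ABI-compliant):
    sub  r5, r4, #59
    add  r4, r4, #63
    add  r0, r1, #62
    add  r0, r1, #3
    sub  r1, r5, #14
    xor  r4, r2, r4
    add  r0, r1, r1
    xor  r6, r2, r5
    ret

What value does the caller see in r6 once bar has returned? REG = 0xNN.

prologue: push r1 -> mem[0x91]=0xcc, sp=0x91
prologue: push r4 -> mem[0x90]=0x68, sp=0x90
body[0] sub  r5, r4, #59 -> r5=0x2d
body[1] add  r4, r4, #63 -> r4=0xa7
body[2] add  r0, r1, #62 -> r0=0x0a
body[3] add  r0, r1, #3 -> r0=0xcf
body[4] sub  r1, r5, #14 -> r1=0x1f
body[5] xor  r4, r2, r4 -> r4=0xca
body[6] add  r0, r1, r1 -> r0=0x3e
body[7] xor  r6, r2, r5 -> r6=0x40
epilogue: pop r4=0x68, sp=0x91
epilogue: pop r1=0xcc, sp=0x92
r6 is caller-saved -> body value

REG = 0x40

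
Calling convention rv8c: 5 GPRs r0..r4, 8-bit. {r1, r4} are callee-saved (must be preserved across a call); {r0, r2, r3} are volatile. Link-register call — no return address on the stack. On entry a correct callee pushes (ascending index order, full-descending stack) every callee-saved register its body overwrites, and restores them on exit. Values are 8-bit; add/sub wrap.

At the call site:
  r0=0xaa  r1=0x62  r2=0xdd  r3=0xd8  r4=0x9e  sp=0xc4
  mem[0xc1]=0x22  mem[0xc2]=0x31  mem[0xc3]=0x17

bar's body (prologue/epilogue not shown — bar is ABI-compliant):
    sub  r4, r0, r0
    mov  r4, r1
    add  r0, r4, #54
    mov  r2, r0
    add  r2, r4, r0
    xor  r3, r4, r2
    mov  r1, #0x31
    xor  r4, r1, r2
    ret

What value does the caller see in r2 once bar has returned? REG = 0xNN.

prologue: push r1 -> mem[0xc3]=0x62, sp=0xc3
prologue: push r4 -> mem[0xc2]=0x9e, sp=0xc2
body[0] sub  r4, r0, r0 -> r4=0x00
body[1] mov  r4, r1 -> r4=0x62
body[2] add  r0, r4, #54 -> r0=0x98
body[3] mov  r2, r0 -> r2=0x98
body[4] add  r2, r4, r0 -> r2=0xfa
body[5] xor  r3, r4, r2 -> r3=0x98
body[6] mov  r1, #0x31 -> r1=0x31
body[7] xor  r4, r1, r2 -> r4=0xcb
epilogue: pop r4=0x9e, sp=0xc3
epilogue: pop r1=0x62, sp=0xc4
r2 is caller-saved -> body value

REG = 0xfa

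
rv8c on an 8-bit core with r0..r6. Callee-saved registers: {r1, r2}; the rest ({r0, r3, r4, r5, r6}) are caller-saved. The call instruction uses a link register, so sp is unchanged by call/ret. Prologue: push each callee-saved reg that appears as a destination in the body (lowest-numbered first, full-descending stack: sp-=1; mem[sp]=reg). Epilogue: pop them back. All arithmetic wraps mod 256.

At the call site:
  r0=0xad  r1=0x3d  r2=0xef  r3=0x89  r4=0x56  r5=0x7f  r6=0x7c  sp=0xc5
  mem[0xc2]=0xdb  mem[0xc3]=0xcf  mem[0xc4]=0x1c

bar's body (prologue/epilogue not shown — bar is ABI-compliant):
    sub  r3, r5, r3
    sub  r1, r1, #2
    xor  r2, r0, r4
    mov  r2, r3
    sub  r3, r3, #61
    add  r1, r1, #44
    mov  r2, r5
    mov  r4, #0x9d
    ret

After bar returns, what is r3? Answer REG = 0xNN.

REG = 0xb9

prologue: push r1 → mem[0xc4]=0x3d, sp=0xc4
prologue: push r2 → mem[0xc3]=0xef, sp=0xc3
body[0] sub  r3, r5, r3 → r3=0xf6
body[1] sub  r1, r1, #2 → r1=0x3b
body[2] xor  r2, r0, r4 → r2=0xfb
body[3] mov  r2, r3 → r2=0xf6
body[4] sub  r3, r3, #61 → r3=0xb9
body[5] add  r1, r1, #44 → r1=0x67
body[6] mov  r2, r5 → r2=0x7f
body[7] mov  r4, #0x9d → r4=0x9d
epilogue: pop r2=0xef, sp=0xc4
epilogue: pop r1=0x3d, sp=0xc5
r3 is caller-saved → body value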